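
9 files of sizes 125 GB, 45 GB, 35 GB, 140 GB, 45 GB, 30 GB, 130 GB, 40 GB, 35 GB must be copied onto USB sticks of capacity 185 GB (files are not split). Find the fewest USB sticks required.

4

Total = 140 + 130 + 125 + 45 + 45 + 40 + 35 + 35 + 30 = 625 GB.
Lower bound: ⌈625/185⌉ = 4 USB sticks.
A packing using 4 USB sticks:
  USB stick 1: 140 + 45 = 185
  USB stick 2: 130 + 45 = 175
  USB stick 3: 125 + 40 = 165
  USB stick 4: 35 + 35 + 30 = 100
This matches the lower bound, so 4 is optimal.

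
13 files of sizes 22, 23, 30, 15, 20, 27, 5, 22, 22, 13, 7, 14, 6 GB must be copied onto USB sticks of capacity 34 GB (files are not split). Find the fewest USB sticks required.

Total = 30 + 27 + 23 + 22 + 22 + 22 + 20 + 15 + 14 + 13 + 7 + 6 + 5 = 226 GB.
Lower bound: ⌈226/34⌉ = 7 USB sticks.
A packing using 8 USB sticks:
  USB stick 1: 30 = 30
  USB stick 2: 27 + 7 = 34
  USB stick 3: 23 + 6 + 5 = 34
  USB stick 4: 22 = 22
  USB stick 5: 22 = 22
  USB stick 6: 22 = 22
  USB stick 7: 20 + 14 = 34
  USB stick 8: 15 + 13 = 28
No arrangement into 7 USB sticks stays within capacity, so 8 is optimal.

8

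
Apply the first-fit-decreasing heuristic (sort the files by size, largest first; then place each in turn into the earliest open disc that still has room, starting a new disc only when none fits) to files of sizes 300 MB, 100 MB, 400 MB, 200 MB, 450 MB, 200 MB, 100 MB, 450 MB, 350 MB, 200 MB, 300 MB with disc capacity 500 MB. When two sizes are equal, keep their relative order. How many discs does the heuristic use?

Sorted descending: 450, 450, 400, 350, 300, 300, 200, 200, 200, 100, 100.
  450 → disc 1 (new)  [load 450/500]
  450 → disc 2 (new)  [load 450/500]
  400 → disc 3 (new)  [load 400/500]
  350 → disc 4 (new)  [load 350/500]
  300 → disc 5 (new)  [load 300/500]
  300 → disc 6 (new)  [load 300/500]
  200 → disc 5  [load 500/500]
  200 → disc 6  [load 500/500]
  200 → disc 7 (new)  [load 200/500]
  100 → disc 3  [load 500/500]
  100 → disc 4  [load 450/500]
7 discs opened.

7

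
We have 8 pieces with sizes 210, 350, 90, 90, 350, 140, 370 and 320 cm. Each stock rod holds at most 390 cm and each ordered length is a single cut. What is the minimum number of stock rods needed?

Total = 370 + 350 + 350 + 320 + 210 + 140 + 90 + 90 = 1920 cm.
Lower bound: ⌈1920/390⌉ = 5 stock rods.
A packing using 6 stock rods:
  stock rod 1: 370 = 370
  stock rod 2: 350 = 350
  stock rod 3: 350 = 350
  stock rod 4: 320 = 320
  stock rod 5: 210 + 140 = 350
  stock rod 6: 90 + 90 = 180
No arrangement into 5 stock rods stays within capacity, so 6 is optimal.

6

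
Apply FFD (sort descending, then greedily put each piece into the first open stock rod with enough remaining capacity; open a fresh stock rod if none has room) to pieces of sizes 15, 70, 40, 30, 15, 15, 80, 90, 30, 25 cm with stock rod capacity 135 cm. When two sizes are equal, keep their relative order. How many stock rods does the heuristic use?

4

Sorted descending: 90, 80, 70, 40, 30, 30, 25, 15, 15, 15.
  90 → stock rod 1 (new)  [load 90/135]
  80 → stock rod 2 (new)  [load 80/135]
  70 → stock rod 3 (new)  [load 70/135]
  40 → stock rod 1  [load 130/135]
  30 → stock rod 2  [load 110/135]
  30 → stock rod 3  [load 100/135]
  25 → stock rod 2  [load 135/135]
  15 → stock rod 3  [load 115/135]
  15 → stock rod 3  [load 130/135]
  15 → stock rod 4 (new)  [load 15/135]
4 stock rods opened.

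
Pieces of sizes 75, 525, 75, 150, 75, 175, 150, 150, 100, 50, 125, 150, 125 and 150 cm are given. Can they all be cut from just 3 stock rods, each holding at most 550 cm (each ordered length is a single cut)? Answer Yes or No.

No

Total = 2075 cm; ⌈2075/550⌉ = 4.
At least 4 stock rods are required, but only 3 are allowed.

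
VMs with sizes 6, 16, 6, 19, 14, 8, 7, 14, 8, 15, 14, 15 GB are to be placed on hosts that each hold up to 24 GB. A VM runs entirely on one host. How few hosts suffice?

Total = 19 + 16 + 15 + 15 + 14 + 14 + 14 + 8 + 8 + 7 + 6 + 6 = 142 GB.
Lower bound: ⌈142/24⌉ = 6 hosts.
Also, 7 VMs each exceed 12 GB, and no two of those can share a host, so at least 7 hosts are needed.
A packing using 7 hosts:
  host 1: 19 = 19
  host 2: 16 + 8 = 24
  host 3: 15 + 8 = 23
  host 4: 15 + 7 = 22
  host 5: 14 + 6 = 20
  host 6: 14 + 6 = 20
  host 7: 14 = 14
This matches the lower bound, so 7 is optimal.

7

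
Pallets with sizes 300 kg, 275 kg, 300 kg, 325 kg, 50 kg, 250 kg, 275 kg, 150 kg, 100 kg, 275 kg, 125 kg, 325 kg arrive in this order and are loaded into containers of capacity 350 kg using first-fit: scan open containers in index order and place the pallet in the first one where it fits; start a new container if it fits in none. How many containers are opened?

9

  300 → container 1 (new)  [load 300/350]
  275 → container 2 (new)  [load 275/350]
  300 → container 3 (new)  [load 300/350]
  325 → container 4 (new)  [load 325/350]
  50 → container 1  [load 350/350]
  250 → container 5 (new)  [load 250/350]
  275 → container 6 (new)  [load 275/350]
  150 → container 7 (new)  [load 150/350]
  100 → container 5  [load 350/350]
  275 → container 8 (new)  [load 275/350]
  125 → container 7  [load 275/350]
  325 → container 9 (new)  [load 325/350]
9 containers opened.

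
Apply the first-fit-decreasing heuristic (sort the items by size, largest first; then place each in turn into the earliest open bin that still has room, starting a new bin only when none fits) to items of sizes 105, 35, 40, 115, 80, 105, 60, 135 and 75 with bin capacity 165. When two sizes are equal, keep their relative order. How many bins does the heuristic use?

Sorted descending: 135, 115, 105, 105, 80, 75, 60, 40, 35.
  135 → bin 1 (new)  [load 135/165]
  115 → bin 2 (new)  [load 115/165]
  105 → bin 3 (new)  [load 105/165]
  105 → bin 4 (new)  [load 105/165]
  80 → bin 5 (new)  [load 80/165]
  75 → bin 5  [load 155/165]
  60 → bin 3  [load 165/165]
  40 → bin 2  [load 155/165]
  35 → bin 4  [load 140/165]
5 bins opened.

5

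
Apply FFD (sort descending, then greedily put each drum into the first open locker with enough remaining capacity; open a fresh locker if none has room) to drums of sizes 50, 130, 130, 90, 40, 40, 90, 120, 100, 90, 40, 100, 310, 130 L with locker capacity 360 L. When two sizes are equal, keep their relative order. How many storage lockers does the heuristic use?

5

Sorted descending: 310, 130, 130, 130, 120, 100, 100, 90, 90, 90, 50, 40, 40, 40.
  310 → locker 1 (new)  [load 310/360]
  130 → locker 2 (new)  [load 130/360]
  130 → locker 2  [load 260/360]
  130 → locker 3 (new)  [load 130/360]
  120 → locker 3  [load 250/360]
  100 → locker 2  [load 360/360]
  100 → locker 3  [load 350/360]
  90 → locker 4 (new)  [load 90/360]
  90 → locker 4  [load 180/360]
  90 → locker 4  [load 270/360]
  50 → locker 1  [load 360/360]
  40 → locker 4  [load 310/360]
  40 → locker 4  [load 350/360]
  40 → locker 5 (new)  [load 40/360]
5 storage lockers opened.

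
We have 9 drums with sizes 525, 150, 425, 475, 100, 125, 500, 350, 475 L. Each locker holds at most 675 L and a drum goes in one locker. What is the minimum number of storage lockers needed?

Total = 525 + 500 + 475 + 475 + 425 + 350 + 150 + 125 + 100 = 3125 L.
Lower bound: ⌈3125/675⌉ = 5 storage lockers.
Also, 6 drums each exceed 675/2 L, and no two of those can share a locker, so at least 6 storage lockers are needed.
A packing using 6 storage lockers:
  locker 1: 525 + 150 = 675
  locker 2: 500 + 125 = 625
  locker 3: 475 + 100 = 575
  locker 4: 475 = 475
  locker 5: 425 = 425
  locker 6: 350 = 350
This matches the lower bound, so 6 is optimal.

6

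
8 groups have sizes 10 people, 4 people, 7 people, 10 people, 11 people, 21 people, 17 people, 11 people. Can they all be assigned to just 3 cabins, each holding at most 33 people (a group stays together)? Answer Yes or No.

Yes

A valid assignment using 3 cabins:
  cabin 1: 21 + 11 = 32
  cabin 2: 17 + 11 + 4 = 32
  cabin 3: 10 + 10 + 7 = 27
Every load is within 33 people, so 3 cabins suffice.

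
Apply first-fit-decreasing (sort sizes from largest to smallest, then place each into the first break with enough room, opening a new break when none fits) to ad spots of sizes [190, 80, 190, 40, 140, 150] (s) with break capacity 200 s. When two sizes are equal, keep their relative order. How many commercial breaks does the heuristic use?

5

Sorted descending: 190, 190, 150, 140, 80, 40.
  190 → break 1 (new)  [load 190/200]
  190 → break 2 (new)  [load 190/200]
  150 → break 3 (new)  [load 150/200]
  140 → break 4 (new)  [load 140/200]
  80 → break 5 (new)  [load 80/200]
  40 → break 3  [load 190/200]
5 commercial breaks opened.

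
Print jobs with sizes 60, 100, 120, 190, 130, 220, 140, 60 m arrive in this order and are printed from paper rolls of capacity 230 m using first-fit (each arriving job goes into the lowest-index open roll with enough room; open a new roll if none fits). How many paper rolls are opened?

6

  60 → roll 1 (new)  [load 60/230]
  100 → roll 1  [load 160/230]
  120 → roll 2 (new)  [load 120/230]
  190 → roll 3 (new)  [load 190/230]
  130 → roll 4 (new)  [load 130/230]
  220 → roll 5 (new)  [load 220/230]
  140 → roll 6 (new)  [load 140/230]
  60 → roll 1  [load 220/230]
6 paper rolls opened.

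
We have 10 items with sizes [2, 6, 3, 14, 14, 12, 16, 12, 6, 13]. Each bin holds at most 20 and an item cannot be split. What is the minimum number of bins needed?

6

Total = 16 + 14 + 14 + 13 + 12 + 12 + 6 + 6 + 3 + 2 = 98.
Lower bound: ⌈98/20⌉ = 5 bins.
Also, 6 items each exceed 10, and no two of those can share a bin, so at least 6 bins are needed.
A packing using 6 bins:
  bin 1: 16 + 3 = 19
  bin 2: 14 + 6 = 20
  bin 3: 14 + 6 = 20
  bin 4: 13 + 2 = 15
  bin 5: 12 = 12
  bin 6: 12 = 12
This matches the lower bound, so 6 is optimal.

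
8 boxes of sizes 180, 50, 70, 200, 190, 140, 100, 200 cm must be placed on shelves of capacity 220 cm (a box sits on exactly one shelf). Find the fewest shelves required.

6

Total = 200 + 200 + 190 + 180 + 140 + 100 + 70 + 50 = 1130 cm.
Lower bound: ⌈1130/220⌉ = 6 shelves.
A packing using 6 shelves:
  shelf 1: 200 = 200
  shelf 2: 200 = 200
  shelf 3: 190 = 190
  shelf 4: 180 = 180
  shelf 5: 140 + 70 = 210
  shelf 6: 100 + 50 = 150
This matches the lower bound, so 6 is optimal.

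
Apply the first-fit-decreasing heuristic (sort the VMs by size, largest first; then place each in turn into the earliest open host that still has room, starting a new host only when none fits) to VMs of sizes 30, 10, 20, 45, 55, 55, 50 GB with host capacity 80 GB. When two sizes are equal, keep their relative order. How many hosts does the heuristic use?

4

Sorted descending: 55, 55, 50, 45, 30, 20, 10.
  55 → host 1 (new)  [load 55/80]
  55 → host 2 (new)  [load 55/80]
  50 → host 3 (new)  [load 50/80]
  45 → host 4 (new)  [load 45/80]
  30 → host 3  [load 80/80]
  20 → host 1  [load 75/80]
  10 → host 2  [load 65/80]
4 hosts opened.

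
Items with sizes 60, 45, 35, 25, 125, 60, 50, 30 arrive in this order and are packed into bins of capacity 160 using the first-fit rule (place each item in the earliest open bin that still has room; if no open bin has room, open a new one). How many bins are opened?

3

  60 → bin 1 (new)  [load 60/160]
  45 → bin 1  [load 105/160]
  35 → bin 1  [load 140/160]
  25 → bin 2 (new)  [load 25/160]
  125 → bin 2  [load 150/160]
  60 → bin 3 (new)  [load 60/160]
  50 → bin 3  [load 110/160]
  30 → bin 3  [load 140/160]
3 bins opened.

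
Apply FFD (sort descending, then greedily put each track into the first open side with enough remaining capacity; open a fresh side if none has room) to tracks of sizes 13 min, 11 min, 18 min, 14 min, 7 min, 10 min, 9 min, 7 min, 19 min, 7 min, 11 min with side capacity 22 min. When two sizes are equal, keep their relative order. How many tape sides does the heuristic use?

7

Sorted descending: 19, 18, 14, 13, 11, 11, 10, 9, 7, 7, 7.
  19 → side 1 (new)  [load 19/22]
  18 → side 2 (new)  [load 18/22]
  14 → side 3 (new)  [load 14/22]
  13 → side 4 (new)  [load 13/22]
  11 → side 5 (new)  [load 11/22]
  11 → side 5  [load 22/22]
  10 → side 6 (new)  [load 10/22]
  9 → side 4  [load 22/22]
  7 → side 3  [load 21/22]
  7 → side 6  [load 17/22]
  7 → side 7 (new)  [load 7/22]
7 tape sides opened.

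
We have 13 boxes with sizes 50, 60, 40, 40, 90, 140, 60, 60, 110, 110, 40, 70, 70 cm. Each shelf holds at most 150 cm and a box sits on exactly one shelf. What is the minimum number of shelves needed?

7

Total = 140 + 110 + 110 + 90 + 70 + 70 + 60 + 60 + 60 + 50 + 40 + 40 + 40 = 940 cm.
Lower bound: ⌈940/150⌉ = 7 shelves.
A packing using 7 shelves:
  shelf 1: 140 = 140
  shelf 2: 110 + 40 = 150
  shelf 3: 110 + 40 = 150
  shelf 4: 90 + 60 = 150
  shelf 5: 70 + 70 = 140
  shelf 6: 60 + 60 = 120
  shelf 7: 50 + 40 = 90
This matches the lower bound, so 7 is optimal.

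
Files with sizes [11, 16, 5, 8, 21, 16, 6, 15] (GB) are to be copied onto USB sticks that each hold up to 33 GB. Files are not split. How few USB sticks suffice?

Total = 21 + 16 + 16 + 15 + 11 + 8 + 6 + 5 = 98 GB.
Lower bound: ⌈98/33⌉ = 3 USB sticks.
A packing using 4 USB sticks:
  USB stick 1: 21 + 11 = 32
  USB stick 2: 16 + 16 = 32
  USB stick 3: 15 + 8 + 6 = 29
  USB stick 4: 5 = 5
No arrangement into 3 USB sticks stays within capacity, so 4 is optimal.

4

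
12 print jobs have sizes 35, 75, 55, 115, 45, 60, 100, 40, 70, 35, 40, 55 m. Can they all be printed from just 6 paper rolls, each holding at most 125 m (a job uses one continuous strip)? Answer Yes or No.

Total = 725 m; ⌈725/125⌉ = 6.
The bound of 6 does not rule out 6, but exhaustive search shows no assignment into 6 paper rolls of capacity 125 m exists — the minimum is 7.

No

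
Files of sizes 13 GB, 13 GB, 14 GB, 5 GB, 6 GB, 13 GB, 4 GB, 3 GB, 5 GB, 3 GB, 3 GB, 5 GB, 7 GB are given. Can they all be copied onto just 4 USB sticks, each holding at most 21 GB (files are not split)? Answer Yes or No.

Total = 94 GB; ⌈94/21⌉ = 5.
At least 5 USB sticks are required, but only 4 are allowed.

No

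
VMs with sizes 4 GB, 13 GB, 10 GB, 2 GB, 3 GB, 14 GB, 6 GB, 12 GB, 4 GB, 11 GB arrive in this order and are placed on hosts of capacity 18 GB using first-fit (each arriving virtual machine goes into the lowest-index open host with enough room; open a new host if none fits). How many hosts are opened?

  4 → host 1 (new)  [load 4/18]
  13 → host 1  [load 17/18]
  10 → host 2 (new)  [load 10/18]
  2 → host 2  [load 12/18]
  3 → host 2  [load 15/18]
  14 → host 3 (new)  [load 14/18]
  6 → host 4 (new)  [load 6/18]
  12 → host 4  [load 18/18]
  4 → host 3  [load 18/18]
  11 → host 5 (new)  [load 11/18]
5 hosts opened.

5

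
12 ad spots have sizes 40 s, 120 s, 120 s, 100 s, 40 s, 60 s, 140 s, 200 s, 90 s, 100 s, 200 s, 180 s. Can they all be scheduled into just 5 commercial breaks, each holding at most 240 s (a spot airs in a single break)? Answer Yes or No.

Total = 1390 s; ⌈1390/240⌉ = 6.
At least 6 commercial breaks are required, but only 5 are allowed.

No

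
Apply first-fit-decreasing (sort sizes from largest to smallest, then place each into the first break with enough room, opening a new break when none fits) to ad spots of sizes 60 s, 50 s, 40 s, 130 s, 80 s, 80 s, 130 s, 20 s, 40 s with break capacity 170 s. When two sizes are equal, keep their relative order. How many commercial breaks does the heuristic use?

Sorted descending: 130, 130, 80, 80, 60, 50, 40, 40, 20.
  130 → break 1 (new)  [load 130/170]
  130 → break 2 (new)  [load 130/170]
  80 → break 3 (new)  [load 80/170]
  80 → break 3  [load 160/170]
  60 → break 4 (new)  [load 60/170]
  50 → break 4  [load 110/170]
  40 → break 1  [load 170/170]
  40 → break 2  [load 170/170]
  20 → break 4  [load 130/170]
4 commercial breaks opened.

4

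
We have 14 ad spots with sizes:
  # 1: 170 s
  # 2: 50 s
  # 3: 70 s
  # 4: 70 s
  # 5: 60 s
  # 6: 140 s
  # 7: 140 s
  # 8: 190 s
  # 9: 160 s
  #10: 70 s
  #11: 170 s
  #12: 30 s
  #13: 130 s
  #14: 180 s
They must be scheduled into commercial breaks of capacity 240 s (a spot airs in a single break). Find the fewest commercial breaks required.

8

Total = 190 + 180 + 170 + 170 + 160 + 140 + 140 + 130 + 70 + 70 + 70 + 60 + 50 + 30 = 1630 s.
Lower bound: ⌈1630/240⌉ = 7 commercial breaks.
Also, 8 ad spots each exceed 120 s, and no two of those can share a break, so at least 8 commercial breaks are needed.
A packing using 8 commercial breaks:
  break 1: 190 + 50 = 240
  break 2: 180 + 60 = 240
  break 3: 170 + 70 = 240
  break 4: 170 + 70 = 240
  break 5: 160 + 70 = 230
  break 6: 140 + 30 = 170
  break 7: 140 = 140
  break 8: 130 = 130
This matches the lower bound, so 8 is optimal.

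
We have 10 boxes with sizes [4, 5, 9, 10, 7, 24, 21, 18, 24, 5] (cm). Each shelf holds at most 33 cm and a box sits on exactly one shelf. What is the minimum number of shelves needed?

4

Total = 24 + 24 + 21 + 18 + 10 + 9 + 7 + 5 + 5 + 4 = 127 cm.
Lower bound: ⌈127/33⌉ = 4 shelves.
A packing using 4 shelves:
  shelf 1: 24 + 9 = 33
  shelf 2: 24 + 7 = 31
  shelf 3: 21 + 10 = 31
  shelf 4: 18 + 5 + 5 + 4 = 32
This matches the lower bound, so 4 is optimal.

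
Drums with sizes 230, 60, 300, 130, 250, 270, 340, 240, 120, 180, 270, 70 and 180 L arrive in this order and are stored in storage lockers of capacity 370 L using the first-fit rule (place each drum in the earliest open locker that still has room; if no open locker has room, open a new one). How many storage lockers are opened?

8

  230 → locker 1 (new)  [load 230/370]
  60 → locker 1  [load 290/370]
  300 → locker 2 (new)  [load 300/370]
  130 → locker 3 (new)  [load 130/370]
  250 → locker 4 (new)  [load 250/370]
  270 → locker 5 (new)  [load 270/370]
  340 → locker 6 (new)  [load 340/370]
  240 → locker 3  [load 370/370]
  120 → locker 4  [load 370/370]
  180 → locker 7 (new)  [load 180/370]
  270 → locker 8 (new)  [load 270/370]
  70 → locker 1  [load 360/370]
  180 → locker 7  [load 360/370]
8 storage lockers opened.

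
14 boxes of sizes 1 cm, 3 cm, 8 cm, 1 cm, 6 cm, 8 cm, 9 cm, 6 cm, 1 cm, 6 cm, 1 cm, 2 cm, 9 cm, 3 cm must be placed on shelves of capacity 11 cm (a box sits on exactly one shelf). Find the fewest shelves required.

Total = 9 + 9 + 8 + 8 + 6 + 6 + 6 + 3 + 3 + 2 + 1 + 1 + 1 + 1 = 64 cm.
Lower bound: ⌈64/11⌉ = 6 shelves.
Also, 7 boxes each exceed 11/2 cm, and no two of those can share a shelf, so at least 7 shelves are needed.
A packing using 7 shelves:
  shelf 1: 9 + 2 = 11
  shelf 2: 9 + 1 + 1 = 11
  shelf 3: 8 + 3 = 11
  shelf 4: 8 + 3 = 11
  shelf 5: 6 + 1 + 1 = 8
  shelf 6: 6 = 6
  shelf 7: 6 = 6
This matches the lower bound, so 7 is optimal.

7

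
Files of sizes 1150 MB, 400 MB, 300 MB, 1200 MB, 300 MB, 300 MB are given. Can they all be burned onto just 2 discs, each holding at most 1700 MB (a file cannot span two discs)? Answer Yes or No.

No

Total = 3650 MB; ⌈3650/1700⌉ = 3.
At least 3 discs are required, but only 2 are allowed.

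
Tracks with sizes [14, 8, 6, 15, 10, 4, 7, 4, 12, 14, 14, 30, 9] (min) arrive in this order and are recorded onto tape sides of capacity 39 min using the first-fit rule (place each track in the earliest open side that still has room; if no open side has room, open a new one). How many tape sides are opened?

5

  14 → side 1 (new)  [load 14/39]
  8 → side 1  [load 22/39]
  6 → side 1  [load 28/39]
  15 → side 2 (new)  [load 15/39]
  10 → side 1  [load 38/39]
  4 → side 2  [load 19/39]
  7 → side 2  [load 26/39]
  4 → side 2  [load 30/39]
  12 → side 3 (new)  [load 12/39]
  14 → side 3  [load 26/39]
  14 → side 4 (new)  [load 14/39]
  30 → side 5 (new)  [load 30/39]
  9 → side 2  [load 39/39]
5 tape sides opened.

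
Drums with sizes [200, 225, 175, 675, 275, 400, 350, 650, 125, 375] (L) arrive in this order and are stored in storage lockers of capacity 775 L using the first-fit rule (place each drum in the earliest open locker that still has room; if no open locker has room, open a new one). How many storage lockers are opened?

5

  200 → locker 1 (new)  [load 200/775]
  225 → locker 1  [load 425/775]
  175 → locker 1  [load 600/775]
  675 → locker 2 (new)  [load 675/775]
  275 → locker 3 (new)  [load 275/775]
  400 → locker 3  [load 675/775]
  350 → locker 4 (new)  [load 350/775]
  650 → locker 5 (new)  [load 650/775]
  125 → locker 1  [load 725/775]
  375 → locker 4  [load 725/775]
5 storage lockers opened.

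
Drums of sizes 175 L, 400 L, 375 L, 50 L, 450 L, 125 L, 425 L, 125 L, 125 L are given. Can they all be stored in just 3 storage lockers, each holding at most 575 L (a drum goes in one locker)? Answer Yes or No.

Total = 2250 L; ⌈2250/575⌉ = 4.
At least 4 storage lockers are required, but only 3 are allowed.

No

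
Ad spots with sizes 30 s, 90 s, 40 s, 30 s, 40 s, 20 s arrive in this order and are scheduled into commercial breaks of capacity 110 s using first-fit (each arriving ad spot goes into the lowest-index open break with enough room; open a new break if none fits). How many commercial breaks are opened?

  30 → break 1 (new)  [load 30/110]
  90 → break 2 (new)  [load 90/110]
  40 → break 1  [load 70/110]
  30 → break 1  [load 100/110]
  40 → break 3 (new)  [load 40/110]
  20 → break 2  [load 110/110]
3 commercial breaks opened.

3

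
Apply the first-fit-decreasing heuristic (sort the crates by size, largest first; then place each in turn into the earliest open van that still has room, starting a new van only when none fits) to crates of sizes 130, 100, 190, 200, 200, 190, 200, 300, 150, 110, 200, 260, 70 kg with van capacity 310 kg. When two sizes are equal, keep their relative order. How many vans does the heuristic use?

Sorted descending: 300, 260, 200, 200, 200, 200, 190, 190, 150, 130, 110, 100, 70.
  300 → van 1 (new)  [load 300/310]
  260 → van 2 (new)  [load 260/310]
  200 → van 3 (new)  [load 200/310]
  200 → van 4 (new)  [load 200/310]
  200 → van 5 (new)  [load 200/310]
  200 → van 6 (new)  [load 200/310]
  190 → van 7 (new)  [load 190/310]
  190 → van 8 (new)  [load 190/310]
  150 → van 9 (new)  [load 150/310]
  130 → van 9  [load 280/310]
  110 → van 3  [load 310/310]
  100 → van 4  [load 300/310]
  70 → van 5  [load 270/310]
9 vans opened.

9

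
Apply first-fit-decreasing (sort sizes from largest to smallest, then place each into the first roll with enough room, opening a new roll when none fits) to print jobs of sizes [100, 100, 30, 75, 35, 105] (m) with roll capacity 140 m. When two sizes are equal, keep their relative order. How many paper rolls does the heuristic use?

4

Sorted descending: 105, 100, 100, 75, 35, 30.
  105 → roll 1 (new)  [load 105/140]
  100 → roll 2 (new)  [load 100/140]
  100 → roll 3 (new)  [load 100/140]
  75 → roll 4 (new)  [load 75/140]
  35 → roll 1  [load 140/140]
  30 → roll 2  [load 130/140]
4 paper rolls opened.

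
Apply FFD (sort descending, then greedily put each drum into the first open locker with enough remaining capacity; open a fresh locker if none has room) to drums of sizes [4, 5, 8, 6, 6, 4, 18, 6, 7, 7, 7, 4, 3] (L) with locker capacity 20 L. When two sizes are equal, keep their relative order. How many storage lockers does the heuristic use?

5

Sorted descending: 18, 8, 7, 7, 7, 6, 6, 6, 5, 4, 4, 4, 3.
  18 → locker 1 (new)  [load 18/20]
  8 → locker 2 (new)  [load 8/20]
  7 → locker 2  [load 15/20]
  7 → locker 3 (new)  [load 7/20]
  7 → locker 3  [load 14/20]
  6 → locker 3  [load 20/20]
  6 → locker 4 (new)  [load 6/20]
  6 → locker 4  [load 12/20]
  5 → locker 2  [load 20/20]
  4 → locker 4  [load 16/20]
  4 → locker 4  [load 20/20]
  4 → locker 5 (new)  [load 4/20]
  3 → locker 5  [load 7/20]
5 storage lockers opened.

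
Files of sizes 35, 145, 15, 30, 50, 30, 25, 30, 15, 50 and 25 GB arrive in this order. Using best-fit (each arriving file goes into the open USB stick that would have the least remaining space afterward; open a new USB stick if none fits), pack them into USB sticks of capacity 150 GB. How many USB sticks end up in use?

  35 → USB stick 1 (new)  [load 35/150]
  145 → USB stick 2 (new)  [load 145/150]
  15 → USB stick 1  [load 50/150]
  30 → USB stick 1  [load 80/150]
  50 → USB stick 1  [load 130/150]
  30 → USB stick 3 (new)  [load 30/150]
  25 → USB stick 3  [load 55/150]
  30 → USB stick 3  [load 85/150]
  15 → USB stick 1  [load 145/150]
  50 → USB stick 3  [load 135/150]
  25 → USB stick 4 (new)  [load 25/150]
4 USB sticks opened.

4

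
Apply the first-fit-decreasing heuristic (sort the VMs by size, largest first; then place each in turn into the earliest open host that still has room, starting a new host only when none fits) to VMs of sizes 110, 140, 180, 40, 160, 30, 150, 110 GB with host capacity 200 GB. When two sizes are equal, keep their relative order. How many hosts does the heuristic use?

Sorted descending: 180, 160, 150, 140, 110, 110, 40, 30.
  180 → host 1 (new)  [load 180/200]
  160 → host 2 (new)  [load 160/200]
  150 → host 3 (new)  [load 150/200]
  140 → host 4 (new)  [load 140/200]
  110 → host 5 (new)  [load 110/200]
  110 → host 6 (new)  [load 110/200]
  40 → host 2  [load 200/200]
  30 → host 3  [load 180/200]
6 hosts opened.

6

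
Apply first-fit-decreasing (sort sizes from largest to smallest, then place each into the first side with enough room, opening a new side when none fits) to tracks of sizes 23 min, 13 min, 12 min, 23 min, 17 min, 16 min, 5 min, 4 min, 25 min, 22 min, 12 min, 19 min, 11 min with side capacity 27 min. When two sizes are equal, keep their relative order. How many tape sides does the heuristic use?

9

Sorted descending: 25, 23, 23, 22, 19, 17, 16, 13, 12, 12, 11, 5, 4.
  25 → side 1 (new)  [load 25/27]
  23 → side 2 (new)  [load 23/27]
  23 → side 3 (new)  [load 23/27]
  22 → side 4 (new)  [load 22/27]
  19 → side 5 (new)  [load 19/27]
  17 → side 6 (new)  [load 17/27]
  16 → side 7 (new)  [load 16/27]
  13 → side 8 (new)  [load 13/27]
  12 → side 8  [load 25/27]
  12 → side 9 (new)  [load 12/27]
  11 → side 7  [load 27/27]
  5 → side 4  [load 27/27]
  4 → side 2  [load 27/27]
9 tape sides opened.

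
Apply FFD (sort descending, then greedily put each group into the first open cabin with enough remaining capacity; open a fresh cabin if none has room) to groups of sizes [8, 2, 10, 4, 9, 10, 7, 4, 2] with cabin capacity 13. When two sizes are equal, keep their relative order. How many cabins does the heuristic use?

Sorted descending: 10, 10, 9, 8, 7, 4, 4, 2, 2.
  10 → cabin 1 (new)  [load 10/13]
  10 → cabin 2 (new)  [load 10/13]
  9 → cabin 3 (new)  [load 9/13]
  8 → cabin 4 (new)  [load 8/13]
  7 → cabin 5 (new)  [load 7/13]
  4 → cabin 3  [load 13/13]
  4 → cabin 4  [load 12/13]
  2 → cabin 1  [load 12/13]
  2 → cabin 2  [load 12/13]
5 cabins opened.

5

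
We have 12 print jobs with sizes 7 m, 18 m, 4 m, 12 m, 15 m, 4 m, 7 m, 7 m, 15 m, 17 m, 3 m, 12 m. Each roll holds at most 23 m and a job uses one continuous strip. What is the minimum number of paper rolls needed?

Total = 18 + 17 + 15 + 15 + 12 + 12 + 7 + 7 + 7 + 4 + 4 + 3 = 121 m.
Lower bound: ⌈121/23⌉ = 6 paper rolls.
A packing using 6 paper rolls:
  roll 1: 18 + 4 = 22
  roll 2: 17 + 4 = 21
  roll 3: 15 + 7 = 22
  roll 4: 15 + 7 = 22
  roll 5: 12 + 7 + 3 = 22
  roll 6: 12 = 12
This matches the lower bound, so 6 is optimal.

6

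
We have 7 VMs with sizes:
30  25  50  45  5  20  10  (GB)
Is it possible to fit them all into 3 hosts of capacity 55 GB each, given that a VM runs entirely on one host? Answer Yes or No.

No

Total = 185 GB; ⌈185/55⌉ = 4.
At least 4 hosts are required, but only 3 are allowed.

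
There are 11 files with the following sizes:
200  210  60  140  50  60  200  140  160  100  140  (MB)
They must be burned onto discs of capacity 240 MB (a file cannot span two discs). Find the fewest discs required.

7

Total = 210 + 200 + 200 + 160 + 140 + 140 + 140 + 100 + 60 + 60 + 50 = 1460 MB.
Lower bound: ⌈1460/240⌉ = 7 discs.
A packing using 7 discs:
  disc 1: 210 = 210
  disc 2: 200 = 200
  disc 3: 200 = 200
  disc 4: 160 + 60 = 220
  disc 5: 140 + 100 = 240
  disc 6: 140 + 60 = 200
  disc 7: 140 + 50 = 190
This matches the lower bound, so 7 is optimal.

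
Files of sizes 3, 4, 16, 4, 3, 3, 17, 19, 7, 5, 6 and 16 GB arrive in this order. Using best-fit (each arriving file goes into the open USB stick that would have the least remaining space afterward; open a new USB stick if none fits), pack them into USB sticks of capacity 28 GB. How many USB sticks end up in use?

  3 → USB stick 1 (new)  [load 3/28]
  4 → USB stick 1  [load 7/28]
  16 → USB stick 1  [load 23/28]
  4 → USB stick 1  [load 27/28]
  3 → USB stick 2 (new)  [load 3/28]
  3 → USB stick 2  [load 6/28]
  17 → USB stick 2  [load 23/28]
  19 → USB stick 3 (new)  [load 19/28]
  7 → USB stick 3  [load 26/28]
  5 → USB stick 2  [load 28/28]
  6 → USB stick 4 (new)  [load 6/28]
  16 → USB stick 4  [load 22/28]
4 USB sticks opened.

4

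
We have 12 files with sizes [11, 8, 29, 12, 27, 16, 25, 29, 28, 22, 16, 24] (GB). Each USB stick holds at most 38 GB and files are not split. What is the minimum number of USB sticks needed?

8

Total = 29 + 29 + 28 + 27 + 25 + 24 + 22 + 16 + 16 + 12 + 11 + 8 = 247 GB.
Lower bound: ⌈247/38⌉ = 7 USB sticks.
A packing using 8 USB sticks:
  USB stick 1: 29 + 8 = 37
  USB stick 2: 29 = 29
  USB stick 3: 28 = 28
  USB stick 4: 27 + 11 = 38
  USB stick 5: 25 + 12 = 37
  USB stick 6: 24 = 24
  USB stick 7: 22 + 16 = 38
  USB stick 8: 16 = 16
No arrangement into 7 USB sticks stays within capacity, so 8 is optimal.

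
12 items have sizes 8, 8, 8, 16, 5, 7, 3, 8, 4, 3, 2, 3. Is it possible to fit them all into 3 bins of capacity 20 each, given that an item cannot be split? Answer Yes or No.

No

Total = 75; ⌈75/20⌉ = 4.
At least 4 bins are required, but only 3 are allowed.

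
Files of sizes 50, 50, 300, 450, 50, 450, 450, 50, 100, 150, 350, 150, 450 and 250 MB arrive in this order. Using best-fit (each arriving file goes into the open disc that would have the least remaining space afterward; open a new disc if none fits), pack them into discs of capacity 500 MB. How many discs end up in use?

  50 → disc 1 (new)  [load 50/500]
  50 → disc 1  [load 100/500]
  300 → disc 1  [load 400/500]
  450 → disc 2 (new)  [load 450/500]
  50 → disc 2  [load 500/500]
  450 → disc 3 (new)  [load 450/500]
  450 → disc 4 (new)  [load 450/500]
  50 → disc 3  [load 500/500]
  100 → disc 1  [load 500/500]
  150 → disc 5 (new)  [load 150/500]
  350 → disc 5  [load 500/500]
  150 → disc 6 (new)  [load 150/500]
  450 → disc 7 (new)  [load 450/500]
  250 → disc 6  [load 400/500]
7 discs opened.

7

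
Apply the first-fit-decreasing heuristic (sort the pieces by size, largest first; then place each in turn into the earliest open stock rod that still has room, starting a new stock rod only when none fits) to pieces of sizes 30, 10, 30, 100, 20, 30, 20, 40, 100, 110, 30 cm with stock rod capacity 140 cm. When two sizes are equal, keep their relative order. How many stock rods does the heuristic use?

4

Sorted descending: 110, 100, 100, 40, 30, 30, 30, 30, 20, 20, 10.
  110 → stock rod 1 (new)  [load 110/140]
  100 → stock rod 2 (new)  [load 100/140]
  100 → stock rod 3 (new)  [load 100/140]
  40 → stock rod 2  [load 140/140]
  30 → stock rod 1  [load 140/140]
  30 → stock rod 3  [load 130/140]
  30 → stock rod 4 (new)  [load 30/140]
  30 → stock rod 4  [load 60/140]
  20 → stock rod 4  [load 80/140]
  20 → stock rod 4  [load 100/140]
  10 → stock rod 3  [load 140/140]
4 stock rods opened.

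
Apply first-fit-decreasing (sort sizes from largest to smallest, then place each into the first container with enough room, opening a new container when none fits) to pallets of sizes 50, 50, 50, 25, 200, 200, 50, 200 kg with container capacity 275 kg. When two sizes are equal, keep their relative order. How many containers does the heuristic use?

Sorted descending: 200, 200, 200, 50, 50, 50, 50, 25.
  200 → container 1 (new)  [load 200/275]
  200 → container 2 (new)  [load 200/275]
  200 → container 3 (new)  [load 200/275]
  50 → container 1  [load 250/275]
  50 → container 2  [load 250/275]
  50 → container 3  [load 250/275]
  50 → container 4 (new)  [load 50/275]
  25 → container 1  [load 275/275]
4 containers opened.

4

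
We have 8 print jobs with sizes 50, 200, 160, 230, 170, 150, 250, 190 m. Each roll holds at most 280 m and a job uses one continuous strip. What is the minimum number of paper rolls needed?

7

Total = 250 + 230 + 200 + 190 + 170 + 160 + 150 + 50 = 1400 m.
Lower bound: ⌈1400/280⌉ = 5 paper rolls.
Also, 7 print jobs each exceed 140 m, and no two of those can share a roll, so at least 7 paper rolls are needed.
A packing using 7 paper rolls:
  roll 1: 250 = 250
  roll 2: 230 + 50 = 280
  roll 3: 200 = 200
  roll 4: 190 = 190
  roll 5: 170 = 170
  roll 6: 160 = 160
  roll 7: 150 = 150
This matches the lower bound, so 7 is optimal.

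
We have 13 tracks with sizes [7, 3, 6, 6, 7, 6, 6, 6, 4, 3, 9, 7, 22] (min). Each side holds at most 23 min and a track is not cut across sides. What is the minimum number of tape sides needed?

5

Total = 22 + 9 + 7 + 7 + 7 + 6 + 6 + 6 + 6 + 6 + 4 + 3 + 3 = 92 min.
Lower bound: ⌈92/23⌉ = 4 tape sides.
A packing using 5 tape sides:
  side 1: 22 = 22
  side 2: 9 + 7 + 7 = 23
  side 3: 7 + 6 + 6 + 4 = 23
  side 4: 6 + 6 + 6 + 3 = 21
  side 5: 3 = 3
No arrangement into 4 tape sides stays within capacity, so 5 is optimal.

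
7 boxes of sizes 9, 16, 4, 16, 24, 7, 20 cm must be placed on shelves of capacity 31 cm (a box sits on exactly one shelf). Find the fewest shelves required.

Total = 24 + 20 + 16 + 16 + 9 + 7 + 4 = 96 cm.
Lower bound: ⌈96/31⌉ = 4 shelves.
A packing using 4 shelves:
  shelf 1: 24 + 7 = 31
  shelf 2: 20 + 9 = 29
  shelf 3: 16 + 4 = 20
  shelf 4: 16 = 16
This matches the lower bound, so 4 is optimal.

4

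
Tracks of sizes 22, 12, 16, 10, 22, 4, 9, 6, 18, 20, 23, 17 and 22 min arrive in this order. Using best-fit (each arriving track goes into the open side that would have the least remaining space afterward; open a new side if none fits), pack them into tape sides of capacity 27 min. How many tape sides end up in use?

9

  22 → side 1 (new)  [load 22/27]
  12 → side 2 (new)  [load 12/27]
  16 → side 3 (new)  [load 16/27]
  10 → side 3  [load 26/27]
  22 → side 4 (new)  [load 22/27]
  4 → side 1  [load 26/27]
  9 → side 2  [load 21/27]
  6 → side 2  [load 27/27]
  18 → side 5 (new)  [load 18/27]
  20 → side 6 (new)  [load 20/27]
  23 → side 7 (new)  [load 23/27]
  17 → side 8 (new)  [load 17/27]
  22 → side 9 (new)  [load 22/27]
9 tape sides opened.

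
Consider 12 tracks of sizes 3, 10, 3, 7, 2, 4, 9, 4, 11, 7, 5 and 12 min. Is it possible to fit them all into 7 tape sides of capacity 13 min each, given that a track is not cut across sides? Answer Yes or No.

Yes

A valid assignment using 7 tape sides:
  side 1: 12 = 12
  side 2: 11 + 2 = 13
  side 3: 10 + 3 = 13
  side 4: 9 + 4 = 13
  side 5: 7 + 5 = 12
  side 6: 7 + 4 = 11
  side 7: 3 = 3
Every load is within 13 min, so 7 tape sides suffice.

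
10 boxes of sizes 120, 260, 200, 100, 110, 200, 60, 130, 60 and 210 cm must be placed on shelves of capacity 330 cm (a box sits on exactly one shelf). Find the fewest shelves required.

Total = 260 + 210 + 200 + 200 + 130 + 120 + 110 + 100 + 60 + 60 = 1450 cm.
Lower bound: ⌈1450/330⌉ = 5 shelves.
A packing using 5 shelves:
  shelf 1: 260 + 60 = 320
  shelf 2: 210 + 120 = 330
  shelf 3: 200 + 130 = 330
  shelf 4: 200 + 110 = 310
  shelf 5: 100 + 60 = 160
This matches the lower bound, so 5 is optimal.

5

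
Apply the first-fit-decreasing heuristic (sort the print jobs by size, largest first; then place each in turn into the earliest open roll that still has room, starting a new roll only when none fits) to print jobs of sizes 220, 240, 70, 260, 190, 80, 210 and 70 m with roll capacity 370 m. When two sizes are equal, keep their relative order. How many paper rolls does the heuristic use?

5

Sorted descending: 260, 240, 220, 210, 190, 80, 70, 70.
  260 → roll 1 (new)  [load 260/370]
  240 → roll 2 (new)  [load 240/370]
  220 → roll 3 (new)  [load 220/370]
  210 → roll 4 (new)  [load 210/370]
  190 → roll 5 (new)  [load 190/370]
  80 → roll 1  [load 340/370]
  70 → roll 2  [load 310/370]
  70 → roll 3  [load 290/370]
5 paper rolls opened.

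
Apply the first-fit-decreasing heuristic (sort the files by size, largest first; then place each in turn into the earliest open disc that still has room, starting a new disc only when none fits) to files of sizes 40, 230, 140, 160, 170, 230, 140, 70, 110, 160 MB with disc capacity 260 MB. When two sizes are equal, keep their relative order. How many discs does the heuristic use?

7

Sorted descending: 230, 230, 170, 160, 160, 140, 140, 110, 70, 40.
  230 → disc 1 (new)  [load 230/260]
  230 → disc 2 (new)  [load 230/260]
  170 → disc 3 (new)  [load 170/260]
  160 → disc 4 (new)  [load 160/260]
  160 → disc 5 (new)  [load 160/260]
  140 → disc 6 (new)  [load 140/260]
  140 → disc 7 (new)  [load 140/260]
  110 → disc 6  [load 250/260]
  70 → disc 3  [load 240/260]
  40 → disc 4  [load 200/260]
7 discs opened.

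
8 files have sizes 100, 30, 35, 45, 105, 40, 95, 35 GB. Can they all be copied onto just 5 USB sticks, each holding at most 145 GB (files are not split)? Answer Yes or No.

A valid assignment using 4 USB sticks:
  USB stick 1: 105 + 40 = 145
  USB stick 2: 100 + 45 = 145
  USB stick 3: 95 + 35 = 130
  USB stick 4: 35 + 30 = 65
That uses only 4 ≤ 5, so 5 USB sticks are enough.

Yes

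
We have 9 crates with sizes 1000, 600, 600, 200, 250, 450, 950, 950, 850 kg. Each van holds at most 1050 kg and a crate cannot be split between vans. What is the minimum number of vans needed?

6

Total = 1000 + 950 + 950 + 850 + 600 + 600 + 450 + 250 + 200 = 5850 kg.
Lower bound: ⌈5850/1050⌉ = 6 vans.
A packing using 6 vans:
  van 1: 1000 = 1000
  van 2: 950 = 950
  van 3: 950 = 950
  van 4: 850 + 200 = 1050
  van 5: 600 + 450 = 1050
  van 6: 600 + 250 = 850
This matches the lower bound, so 6 is optimal.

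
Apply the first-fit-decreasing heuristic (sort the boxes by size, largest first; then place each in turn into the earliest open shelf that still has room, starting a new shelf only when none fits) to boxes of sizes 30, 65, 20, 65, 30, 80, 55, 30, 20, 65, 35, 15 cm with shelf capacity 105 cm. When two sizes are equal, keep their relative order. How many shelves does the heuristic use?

6

Sorted descending: 80, 65, 65, 65, 55, 35, 30, 30, 30, 20, 20, 15.
  80 → shelf 1 (new)  [load 80/105]
  65 → shelf 2 (new)  [load 65/105]
  65 → shelf 3 (new)  [load 65/105]
  65 → shelf 4 (new)  [load 65/105]
  55 → shelf 5 (new)  [load 55/105]
  35 → shelf 2  [load 100/105]
  30 → shelf 3  [load 95/105]
  30 → shelf 4  [load 95/105]
  30 → shelf 5  [load 85/105]
  20 → shelf 1  [load 100/105]
  20 → shelf 5  [load 105/105]
  15 → shelf 6 (new)  [load 15/105]
6 shelves opened.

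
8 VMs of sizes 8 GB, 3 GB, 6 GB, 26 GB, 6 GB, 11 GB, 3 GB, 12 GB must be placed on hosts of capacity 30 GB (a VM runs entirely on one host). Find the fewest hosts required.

3

Total = 26 + 12 + 11 + 8 + 6 + 6 + 3 + 3 = 75 GB.
Lower bound: ⌈75/30⌉ = 3 hosts.
A packing using 3 hosts:
  host 1: 26 + 3 = 29
  host 2: 12 + 11 + 6 = 29
  host 3: 8 + 6 + 3 = 17
This matches the lower bound, so 3 is optimal.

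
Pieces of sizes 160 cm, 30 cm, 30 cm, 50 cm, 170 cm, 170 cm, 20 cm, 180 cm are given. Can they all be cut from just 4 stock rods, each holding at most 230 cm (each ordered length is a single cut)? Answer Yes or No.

Yes

A valid assignment using 4 stock rods:
  stock rod 1: 180 + 50 = 230
  stock rod 2: 170 + 30 + 30 = 230
  stock rod 3: 170 + 20 = 190
  stock rod 4: 160 = 160
Every load is within 230 cm, so 4 stock rods suffice.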